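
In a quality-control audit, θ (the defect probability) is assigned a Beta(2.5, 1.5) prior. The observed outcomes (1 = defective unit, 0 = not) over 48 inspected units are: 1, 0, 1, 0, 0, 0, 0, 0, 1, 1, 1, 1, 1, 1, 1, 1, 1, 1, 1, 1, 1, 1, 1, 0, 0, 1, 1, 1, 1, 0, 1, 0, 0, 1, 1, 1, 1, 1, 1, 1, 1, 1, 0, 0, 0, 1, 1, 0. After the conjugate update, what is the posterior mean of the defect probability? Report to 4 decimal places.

The Beta prior is conjugate to a Binomial/Bernoulli likelihood; the update adds successes to α and failures to β.
Posterior: Beta(α+k, β+n−k) = Beta(2.5+33, 1.5+15) = Beta(35.5, 16.5).
Posterior mean = α/(α+β) = 35.5/52.0 = 0.6827.

0.6827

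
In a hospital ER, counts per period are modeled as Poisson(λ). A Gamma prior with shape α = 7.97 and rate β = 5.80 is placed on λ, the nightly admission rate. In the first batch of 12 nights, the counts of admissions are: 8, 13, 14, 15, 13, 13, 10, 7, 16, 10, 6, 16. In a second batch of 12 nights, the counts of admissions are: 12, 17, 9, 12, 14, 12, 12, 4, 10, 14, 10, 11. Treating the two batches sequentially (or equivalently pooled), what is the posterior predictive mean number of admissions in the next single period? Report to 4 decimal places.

9.5963

With a Gamma(shape α, rate β) prior, the Poisson likelihood is conjugate: the posterior is Gamma(α + ΣXᵢ, β + n).
Batch 1: sum of counts S = 141 over n = 12 nights.
After batch 1: Gamma(α+S, β+n) = Gamma(7.97+141, 5.80+12) = Gamma(148.97, 17.80).
Batch 2: sum of counts S = 137 over n = 12 nights.
After batch 2: Gamma(α+S, β+n) = Gamma(148.97+137, 17.80+12) = Gamma(285.97, 29.80).
The predictive distribution for one future period is NegBinom with mean α/β = 9.5963.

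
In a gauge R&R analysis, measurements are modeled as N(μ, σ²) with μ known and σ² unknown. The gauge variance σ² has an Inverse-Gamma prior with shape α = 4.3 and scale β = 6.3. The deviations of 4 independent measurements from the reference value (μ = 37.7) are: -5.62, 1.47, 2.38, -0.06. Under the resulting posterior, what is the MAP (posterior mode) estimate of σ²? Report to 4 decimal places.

3.5626

With known mean μ and an Inverse-Gamma(α, β) prior on σ², the Normal likelihood is conjugate: posterior is Inv-Gamma(α + n/2, β + Σ(xᵢ−μ)²/2).
Σ(xᵢ−μ)² = (-5.62)² + (1.47)² + (2.38)² + (-0.06)² = 39.4133.
Posterior: Inv-Gamma(4.3 + 4/2, 6.3 + 39.4133/2) = Inv-Gamma(6.30, 26.00665).
Mode = β/(α+1) = 26.00665/7.30 = 3.5626.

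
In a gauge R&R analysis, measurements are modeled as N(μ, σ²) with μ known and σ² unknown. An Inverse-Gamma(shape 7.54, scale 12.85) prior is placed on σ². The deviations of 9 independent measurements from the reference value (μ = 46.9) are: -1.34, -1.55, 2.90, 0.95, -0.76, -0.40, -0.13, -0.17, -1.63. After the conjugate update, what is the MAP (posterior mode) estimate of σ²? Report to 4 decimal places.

1.6354

With known mean μ and an Inverse-Gamma(α, β) prior on σ², the Normal likelihood is conjugate: posterior is Inv-Gamma(α + n/2, β + Σ(xᵢ−μ)²/2).
Σ(xᵢ−μ)² = (-1.34)² + (-1.55)² + (2.90)² + (0.95)² + (-0.76)² + (-0.40)² + (-0.13)² + (-0.17)² + (-1.63)² = 16.9509.
Posterior: Inv-Gamma(7.54 + 9/2, 12.85 + 16.9509/2) = Inv-Gamma(12.04, 21.32545).
Mode = β/(α+1) = 21.32545/13.04 = 1.6354.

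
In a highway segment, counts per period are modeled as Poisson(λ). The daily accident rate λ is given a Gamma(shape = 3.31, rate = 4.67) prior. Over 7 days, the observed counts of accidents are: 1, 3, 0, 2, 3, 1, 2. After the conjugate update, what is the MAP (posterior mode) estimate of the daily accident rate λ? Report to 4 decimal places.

With a Gamma(shape α, rate β) prior, the Poisson likelihood is conjugate: the posterior is Gamma(α + ΣXᵢ, β + n).
Sum of counts S = 12 over n = 7 days.
Posterior: Gamma(α+S, β+n) = Gamma(3.31+12, 4.67+7) = Gamma(15.31, 11.67).
Mode of Gamma(α,β) for α≥1 is (α−1)/β = 14.31/11.67 = 1.2262.

1.2262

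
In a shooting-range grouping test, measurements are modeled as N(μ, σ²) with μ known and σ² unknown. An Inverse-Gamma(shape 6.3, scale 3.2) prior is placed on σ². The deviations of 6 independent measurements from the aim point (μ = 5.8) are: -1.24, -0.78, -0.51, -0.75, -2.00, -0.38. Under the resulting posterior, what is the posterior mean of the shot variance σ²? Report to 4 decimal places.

With known mean μ and an Inverse-Gamma(α, β) prior on σ², the Normal likelihood is conjugate: posterior is Inv-Gamma(α + n/2, β + Σ(xᵢ−μ)²/2).
Σ(xᵢ−μ)² = (-1.24)² + (-0.78)² + (-0.51)² + (-0.75)² + (-2.00)² + (-0.38)² = 7.1130.
Posterior: Inv-Gamma(6.3 + 6/2, 3.2 + 7.1130/2) = Inv-Gamma(9.30, 6.75650).
E[σ²|data] = β/(α−1) = 6.75650/8.30 = 0.8140.

0.8140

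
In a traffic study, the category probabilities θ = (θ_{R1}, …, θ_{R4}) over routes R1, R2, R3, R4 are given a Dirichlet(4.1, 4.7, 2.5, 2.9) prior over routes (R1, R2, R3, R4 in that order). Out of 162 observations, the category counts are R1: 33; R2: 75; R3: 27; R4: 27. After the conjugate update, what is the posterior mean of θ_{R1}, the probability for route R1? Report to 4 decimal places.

The Dirichlet prior is conjugate to the Multinomial likelihood: each posterior αⱼ = prior αⱼ + observed count nⱼ.
Posterior concentration: (37.1, 79.7, 29.5, 29.9), total = 176.2.
E[θ_{R1}|data] = α_{R1}/Σα = 37.1/176.2 = 0.2106.

0.2106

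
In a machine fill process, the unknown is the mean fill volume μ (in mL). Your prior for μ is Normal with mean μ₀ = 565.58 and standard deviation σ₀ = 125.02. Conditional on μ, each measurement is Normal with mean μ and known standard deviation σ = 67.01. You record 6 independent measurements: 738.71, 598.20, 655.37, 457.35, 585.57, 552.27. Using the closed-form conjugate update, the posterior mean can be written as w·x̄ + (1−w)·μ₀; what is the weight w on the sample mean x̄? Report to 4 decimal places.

0.9543

For Normal data with known variance σ², a Normal(μ₀, σ₀²) prior on μ is conjugate. Posterior precision = 1/σ₀² + n/σ²; posterior mean is the precision-weighted average of μ₀ and x̄.
σ₀² = 125.02² = 15630.0004, σ² = 67.01² = 4490.3401. Prior precision 1/σ₀² = 1/15630.0004; data precision n/σ² = 6/4490.3401.
w = (n/σ²)/(1/σ₀² + n/σ²) = n·σ₀²/(σ² + n·σ₀²) = 6·15630.0004/(4490.3401 + 6·15630.0004) = 93780.0024/98270.3425 = 0.9543.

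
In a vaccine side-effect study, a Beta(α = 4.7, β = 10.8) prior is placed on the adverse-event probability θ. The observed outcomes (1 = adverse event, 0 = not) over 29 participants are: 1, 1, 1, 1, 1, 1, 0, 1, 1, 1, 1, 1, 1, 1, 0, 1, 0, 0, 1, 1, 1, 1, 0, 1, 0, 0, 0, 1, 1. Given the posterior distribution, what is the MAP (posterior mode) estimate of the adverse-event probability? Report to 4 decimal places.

0.5812

The Beta prior is conjugate to a Binomial/Bernoulli likelihood; the update adds successes to α and failures to β.
Posterior: Beta(α+k, β+n−k) = Beta(4.7+21, 10.8+8) = Beta(25.7, 18.8).
Mode of Beta(a,b) for a,b>1 is (a−1)/(a+b−2) = 24.7/42.5 = 0.5812.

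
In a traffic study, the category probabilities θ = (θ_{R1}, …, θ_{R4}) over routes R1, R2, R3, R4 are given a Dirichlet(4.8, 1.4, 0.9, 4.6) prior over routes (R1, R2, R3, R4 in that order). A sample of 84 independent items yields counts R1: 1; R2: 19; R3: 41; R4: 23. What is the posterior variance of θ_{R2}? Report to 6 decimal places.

0.001735

The Dirichlet prior is conjugate to the Multinomial likelihood: each posterior αⱼ = prior αⱼ + observed count nⱼ.
Posterior concentration: (5.8, 20.4, 41.9, 27.6), total = 95.7.
Var[θ_j] = α_j(Σα−α_j)/((Σα)²(Σα+1)) = 20.4·75.3/(95.7²·96.7) = 0.001735.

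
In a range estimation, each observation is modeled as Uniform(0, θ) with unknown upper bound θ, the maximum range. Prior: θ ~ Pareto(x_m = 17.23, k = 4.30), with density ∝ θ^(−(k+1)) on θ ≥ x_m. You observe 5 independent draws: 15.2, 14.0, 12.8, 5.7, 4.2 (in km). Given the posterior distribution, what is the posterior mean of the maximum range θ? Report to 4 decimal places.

A Pareto(scale x_m, shape k) prior on the upper bound θ of Uniform(0, θ) is conjugate: posterior is Pareto(max(x_m, max xᵢ), k + n).
Sample maximum = 15.2; prior scale x_m = 17.23 → posterior scale = max = 17.23.
Posterior shape = 4.30 + 5 = 9.30.
E[θ|data] = k·x_m/(k−1) = 9.30·17.23/8.30 = 19.3059.

19.3059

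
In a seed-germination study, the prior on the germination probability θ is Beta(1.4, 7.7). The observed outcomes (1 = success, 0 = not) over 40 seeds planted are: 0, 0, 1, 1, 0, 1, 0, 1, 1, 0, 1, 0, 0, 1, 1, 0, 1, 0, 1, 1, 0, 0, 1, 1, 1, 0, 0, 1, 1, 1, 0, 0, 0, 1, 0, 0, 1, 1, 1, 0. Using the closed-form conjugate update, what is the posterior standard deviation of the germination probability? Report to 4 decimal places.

The Beta prior is conjugate to a Binomial/Bernoulli likelihood; the update adds successes to α and failures to β.
Posterior: Beta(α+k, β+n−k) = Beta(1.4+21, 7.7+19) = Beta(22.4, 26.7).
Var = αβ/((α+β)²(α+β+1)) = 22.4·26.7/(49.1²·50.1) = 0.00495175; SD = √0.00495175 = 0.0704.

0.0704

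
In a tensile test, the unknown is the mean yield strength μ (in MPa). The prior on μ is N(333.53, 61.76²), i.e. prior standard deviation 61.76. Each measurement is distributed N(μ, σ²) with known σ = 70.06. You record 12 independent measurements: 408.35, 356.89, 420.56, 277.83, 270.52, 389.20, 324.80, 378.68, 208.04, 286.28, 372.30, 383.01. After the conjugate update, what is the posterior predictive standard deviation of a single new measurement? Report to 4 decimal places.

For Normal data with known variance σ², a Normal(μ₀, σ₀²) prior on μ is conjugate. Posterior precision = 1/σ₀² + n/σ²; posterior mean is the precision-weighted average of μ₀ and x̄.
σ₀² = 61.76² = 3814.2976, σ² = 70.06² = 4908.4036; σ² + n·σ₀² = 4908.4036 + 12·3814.2976 = 50679.9748.
Posterior precision = 1/σ₀² + n/σ² = 1/3814.2976 + 12/4908.4036 = (σ² + n·σ₀²)/(σ₀²σ²) = 50679.9748/(3814.2976·4908.4036); posterior variance σₙ² = σ₀²σ²/(σ² + n·σ₀²) = 3814.2976·4908.4036/50679.9748 = 369.418338.
Predictive variance for one new observation = σₙ² + σ² = 3814.2976·4908.4036/50679.9748 + 4908.4036 = σ²·(σ₀² + 50679.9748)/50679.9748 = 4908.4036·54494.2724/50679.9748 = 5277.821938; SD = √(4908.4036·54494.2724/50679.9748) = 72.6486.

72.6486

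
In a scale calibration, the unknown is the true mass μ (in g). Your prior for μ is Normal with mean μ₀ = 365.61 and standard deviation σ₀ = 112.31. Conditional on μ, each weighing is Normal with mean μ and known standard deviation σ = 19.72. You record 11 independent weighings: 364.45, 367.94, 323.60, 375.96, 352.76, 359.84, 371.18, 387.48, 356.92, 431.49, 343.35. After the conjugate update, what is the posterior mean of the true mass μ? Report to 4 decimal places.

366.8121

For Normal data with known variance σ², a Normal(μ₀, σ₀²) prior on μ is conjugate. Posterior precision = 1/σ₀² + n/σ²; posterior mean is the precision-weighted average of μ₀ and x̄.
Σxᵢ = 364.45 + 367.94 + 323.60 + 375.96 + 352.76 + 359.84 + 371.18 + 387.48 + 356.92 + 431.49 + 343.35 = 4034.97, so n·x̄ = 4034.97.
σ₀² = 112.31² = 12613.5361, σ² = 19.72² = 388.8784; σ² + n·σ₀² = 388.8784 + 11·12613.5361 = 139137.7755.
Posterior mean = (μ₀/σ₀² + n·x̄/σ²)/(1/σ₀² + n/σ²) = (σ²·μ₀ + σ₀²·n·x̄)/(σ² + n·σ₀²) = (388.8784·365.61 + 12613.5361·4034.97)/139137.7755 = 51037417.589241/139137.7755 = 366.8121.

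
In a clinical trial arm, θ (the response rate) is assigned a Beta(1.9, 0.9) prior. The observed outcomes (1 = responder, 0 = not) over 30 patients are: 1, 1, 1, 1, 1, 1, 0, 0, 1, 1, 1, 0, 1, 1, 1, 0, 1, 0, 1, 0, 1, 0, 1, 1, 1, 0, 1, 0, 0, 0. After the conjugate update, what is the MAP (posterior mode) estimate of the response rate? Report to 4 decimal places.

The Beta prior is conjugate to a Binomial/Bernoulli likelihood; the update adds successes to α and failures to β.
Posterior: Beta(α+k, β+n−k) = Beta(1.9+19, 0.9+11) = Beta(20.9, 11.9).
Mode of Beta(a,b) for a,b>1 is (a−1)/(a+b−2) = 19.9/30.8 = 0.6461.

0.6461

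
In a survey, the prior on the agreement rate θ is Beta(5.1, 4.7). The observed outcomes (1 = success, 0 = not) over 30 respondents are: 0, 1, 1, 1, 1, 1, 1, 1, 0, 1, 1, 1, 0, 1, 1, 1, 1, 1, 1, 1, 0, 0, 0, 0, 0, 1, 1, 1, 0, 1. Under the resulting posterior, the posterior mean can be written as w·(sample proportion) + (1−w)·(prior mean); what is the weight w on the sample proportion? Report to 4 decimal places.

The Beta prior is conjugate to a Binomial/Bernoulli likelihood; the update adds successes to α and failures to β.
Posterior mean = (α₀+k)/(α₀+β₀+n) = [n/(α₀+β₀+n)]·(k/n) + [(α₀+β₀)/(α₀+β₀+n)]·α₀/(α₀+β₀), so only n and the prior enter the weight.
The weight on the data is w = n/(α₀+β₀+n) = 30/(5.1+4.7+30) = 30/39.8 = 0.7538.

0.7538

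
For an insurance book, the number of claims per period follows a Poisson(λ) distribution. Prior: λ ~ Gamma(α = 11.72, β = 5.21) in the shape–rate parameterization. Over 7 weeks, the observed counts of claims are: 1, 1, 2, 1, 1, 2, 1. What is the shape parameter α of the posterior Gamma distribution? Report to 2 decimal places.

20.72

With a Gamma(shape α, rate β) prior, the Poisson likelihood is conjugate: the posterior is Gamma(α + ΣXᵢ, β + n).
Sum of counts S = 9 over n = 7 weeks.
Posterior: Gamma(α+S, β+n) = Gamma(11.72+9, 5.21+7) = Gamma(20.72, 12.21).
Posterior α = 20.72.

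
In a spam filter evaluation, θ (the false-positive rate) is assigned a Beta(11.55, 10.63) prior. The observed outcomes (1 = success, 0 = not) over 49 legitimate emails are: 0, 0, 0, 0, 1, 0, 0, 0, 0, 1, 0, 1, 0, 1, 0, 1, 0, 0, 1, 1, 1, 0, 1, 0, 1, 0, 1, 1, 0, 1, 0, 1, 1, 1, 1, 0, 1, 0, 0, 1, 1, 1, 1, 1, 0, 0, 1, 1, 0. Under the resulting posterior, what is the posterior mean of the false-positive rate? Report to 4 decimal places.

The Beta prior is conjugate to a Binomial/Bernoulli likelihood; the update adds successes to α and failures to β.
Posterior: Beta(α+k, β+n−k) = Beta(11.55+25, 10.63+24) = Beta(36.55, 34.63).
Posterior mean = α/(α+β) = 36.55/71.18 = 0.5135.

0.5135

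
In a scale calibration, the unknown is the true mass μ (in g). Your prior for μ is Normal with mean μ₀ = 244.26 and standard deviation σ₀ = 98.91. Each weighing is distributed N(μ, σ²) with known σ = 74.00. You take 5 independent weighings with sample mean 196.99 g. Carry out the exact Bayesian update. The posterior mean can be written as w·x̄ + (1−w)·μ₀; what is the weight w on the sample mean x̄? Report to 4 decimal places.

0.8993

For Normal data with known variance σ², a Normal(μ₀, σ₀²) prior on μ is conjugate. Posterior precision = 1/σ₀² + n/σ²; posterior mean is the precision-weighted average of μ₀ and x̄.
σ₀² = 98.91² = 9783.1881, σ² = 74.00² = 5476. Prior precision 1/σ₀² = 1/9783.1881; data precision n/σ² = 5/5476.
w = (n/σ²)/(1/σ₀² + n/σ²) = n·σ₀²/(σ² + n·σ₀²) = 5·9783.1881/(5476 + 5·9783.1881) = 48915.9405/54391.9405 = 0.8993.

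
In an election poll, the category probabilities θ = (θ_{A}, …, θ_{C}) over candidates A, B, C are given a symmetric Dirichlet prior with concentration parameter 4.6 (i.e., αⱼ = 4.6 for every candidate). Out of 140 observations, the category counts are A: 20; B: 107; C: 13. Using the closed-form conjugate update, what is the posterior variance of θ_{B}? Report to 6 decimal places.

The Dirichlet prior is conjugate to the Multinomial likelihood: each posterior αⱼ = prior αⱼ + observed count nⱼ.
Posterior concentration: (24.6, 111.6, 17.6), total = 153.8.
Var[θ_j] = α_j(Σα−α_j)/((Σα)²(Σα+1)) = 111.6·42.2/(153.8²·154.8) = 0.001286.

0.001286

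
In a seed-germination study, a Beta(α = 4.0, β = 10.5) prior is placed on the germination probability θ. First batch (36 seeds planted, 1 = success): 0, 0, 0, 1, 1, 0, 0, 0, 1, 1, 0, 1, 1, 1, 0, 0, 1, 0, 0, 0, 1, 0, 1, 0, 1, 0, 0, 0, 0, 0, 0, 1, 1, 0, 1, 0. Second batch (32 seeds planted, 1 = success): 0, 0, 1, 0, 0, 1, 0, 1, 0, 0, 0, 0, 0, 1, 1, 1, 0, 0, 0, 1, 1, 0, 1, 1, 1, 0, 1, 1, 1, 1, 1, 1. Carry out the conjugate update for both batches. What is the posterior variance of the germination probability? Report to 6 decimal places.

0.002925

The Beta prior is conjugate to a Binomial/Bernoulli likelihood; the update adds successes to α and failures to β.
After batch 1: Beta(4.0+14, 10.5+22) = Beta(18.0, 32.5).
After batch 2: Beta(18.0+17, 32.5+15) = Beta(35.0, 47.5).
Var = αβ/((α+β)²(α+β+1)) = 35.0·47.5/(82.5²·83.5) = 0.002925.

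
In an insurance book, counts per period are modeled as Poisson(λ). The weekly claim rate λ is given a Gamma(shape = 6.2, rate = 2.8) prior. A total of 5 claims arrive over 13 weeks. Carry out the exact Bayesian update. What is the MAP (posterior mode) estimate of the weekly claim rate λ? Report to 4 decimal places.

0.6456

With a Gamma(shape α, rate β) prior, the Poisson likelihood is conjugate: the posterior is Gamma(α + ΣXᵢ, β + n).
Posterior: Gamma(α+S, β+n) = Gamma(6.2+5, 2.8+13) = Gamma(11.2, 15.8).
Mode of Gamma(α,β) for α≥1 is (α−1)/β = 10.2/15.8 = 0.6456.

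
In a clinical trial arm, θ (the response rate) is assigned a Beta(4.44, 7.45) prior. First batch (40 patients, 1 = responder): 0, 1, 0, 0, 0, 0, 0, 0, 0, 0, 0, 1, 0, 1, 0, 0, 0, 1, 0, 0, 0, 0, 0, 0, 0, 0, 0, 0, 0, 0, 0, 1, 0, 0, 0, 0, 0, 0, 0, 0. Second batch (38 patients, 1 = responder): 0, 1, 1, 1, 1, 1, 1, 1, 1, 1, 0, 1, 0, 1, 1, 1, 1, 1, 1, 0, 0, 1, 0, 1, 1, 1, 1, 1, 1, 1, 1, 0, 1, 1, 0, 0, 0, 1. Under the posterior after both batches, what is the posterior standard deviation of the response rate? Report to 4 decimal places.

0.0517

The Beta prior is conjugate to a Binomial/Bernoulli likelihood; the update adds successes to α and failures to β.
After batch 1: Beta(4.44+5, 7.45+35) = Beta(9.44, 42.45).
After batch 2: Beta(9.44+28, 42.45+10) = Beta(37.44, 52.45).
Var = αβ/((α+β)²(α+β+1)) = 37.44·52.45/(89.89²·90.89) = 0.00267388; SD = √0.00267388 = 0.0517.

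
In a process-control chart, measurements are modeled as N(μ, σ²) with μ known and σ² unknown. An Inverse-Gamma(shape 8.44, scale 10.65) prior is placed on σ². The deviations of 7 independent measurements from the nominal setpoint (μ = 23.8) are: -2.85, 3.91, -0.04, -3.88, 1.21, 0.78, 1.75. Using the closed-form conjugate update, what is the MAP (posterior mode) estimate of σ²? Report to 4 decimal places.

2.5078

With known mean μ and an Inverse-Gamma(α, β) prior on σ², the Normal likelihood is conjugate: posterior is Inv-Gamma(α + n/2, β + Σ(xᵢ−μ)²/2).
Σ(xᵢ−μ)² = (-2.85)² + (3.91)² + (-0.04)² + (-3.88)² + (1.21)² + (0.78)² + (1.75)² = 43.6016.
Posterior: Inv-Gamma(8.44 + 7/2, 10.65 + 43.6016/2) = Inv-Gamma(11.94, 32.45080).
Mode = β/(α+1) = 32.45080/12.94 = 2.5078.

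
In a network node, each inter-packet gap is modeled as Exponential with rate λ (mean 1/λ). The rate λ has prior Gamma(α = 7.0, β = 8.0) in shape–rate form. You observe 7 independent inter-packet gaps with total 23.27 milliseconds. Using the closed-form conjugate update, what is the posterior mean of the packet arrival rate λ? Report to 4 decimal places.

With a Gamma(shape α, rate β) prior on the exponential rate λ, the posterior after n observations with total T = Σxᵢ is Gamma(α+n, β+T).
Posterior: Gamma(7.0+7, 8.0+23.27) = Gamma(14.0, 31.27).
Posterior mean of λ = α/β = 14.0/31.27 = 0.4477.

0.4477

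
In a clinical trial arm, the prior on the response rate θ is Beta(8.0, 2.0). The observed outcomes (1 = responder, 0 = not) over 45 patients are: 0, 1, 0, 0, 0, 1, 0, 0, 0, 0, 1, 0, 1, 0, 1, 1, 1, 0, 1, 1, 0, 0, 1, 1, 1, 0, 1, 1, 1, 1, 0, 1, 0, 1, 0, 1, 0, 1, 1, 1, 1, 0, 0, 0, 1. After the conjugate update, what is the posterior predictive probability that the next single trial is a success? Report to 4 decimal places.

0.5818

The Beta prior is conjugate to a Binomial/Bernoulli likelihood; the update adds successes to α and failures to β.
Posterior: Beta(α+k, β+n−k) = Beta(8.0+24, 2.0+21) = Beta(32.0, 23.0).
For a single future Bernoulli trial, P(success | data) = α/(α+β) = 0.5818.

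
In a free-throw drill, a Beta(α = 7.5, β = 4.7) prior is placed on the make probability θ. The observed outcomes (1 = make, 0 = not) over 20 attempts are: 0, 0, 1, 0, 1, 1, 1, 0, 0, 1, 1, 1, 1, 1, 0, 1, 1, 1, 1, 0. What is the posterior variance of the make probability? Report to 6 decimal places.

The Beta prior is conjugate to a Binomial/Bernoulli likelihood; the update adds successes to α and failures to β.
Posterior: Beta(α+k, β+n−k) = Beta(7.5+13, 4.7+7) = Beta(20.5, 11.7).
Var = αβ/((α+β)²(α+β+1)) = 20.5·11.7/(32.2²·33.2) = 0.006968.

0.006968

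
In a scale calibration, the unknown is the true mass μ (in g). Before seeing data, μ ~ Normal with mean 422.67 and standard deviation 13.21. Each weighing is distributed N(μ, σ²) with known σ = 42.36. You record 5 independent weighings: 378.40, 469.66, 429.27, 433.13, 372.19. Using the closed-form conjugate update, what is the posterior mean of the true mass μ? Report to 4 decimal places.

For Normal data with known variance σ², a Normal(μ₀, σ₀²) prior on μ is conjugate. Posterior precision = 1/σ₀² + n/σ²; posterior mean is the precision-weighted average of μ₀ and x̄.
Σxᵢ = 378.40 + 469.66 + 429.27 + 433.13 + 372.19 = 2082.65, so n·x̄ = 2082.65.
σ₀² = 13.21² = 174.5041, σ² = 42.36² = 1794.3696; σ² + n·σ₀² = 1794.3696 + 5·174.5041 = 2666.8901.
Posterior mean = (μ₀/σ₀² + n·x̄/σ²)/(1/σ₀² + n/σ²) = (σ²·μ₀ + σ₀²·n·x̄)/(σ² + n·σ₀²) = (1794.3696·422.67 + 174.5041·2082.65)/2666.8901 = 1121857.162697/2666.8901 = 420.6612.

420.6612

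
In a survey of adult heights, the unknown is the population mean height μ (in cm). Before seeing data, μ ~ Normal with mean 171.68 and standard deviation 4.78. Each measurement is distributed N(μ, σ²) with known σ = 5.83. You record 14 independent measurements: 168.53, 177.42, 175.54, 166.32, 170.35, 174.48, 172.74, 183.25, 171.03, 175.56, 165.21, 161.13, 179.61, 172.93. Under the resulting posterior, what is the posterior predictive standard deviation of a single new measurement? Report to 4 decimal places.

For Normal data with known variance σ², a Normal(μ₀, σ₀²) prior on μ is conjugate. Posterior precision = 1/σ₀² + n/σ²; posterior mean is the precision-weighted average of μ₀ and x̄.
σ₀² = 4.78² = 22.8484, σ² = 5.83² = 33.9889; σ² + n·σ₀² = 33.9889 + 14·22.8484 = 353.8665.
Posterior precision = 1/σ₀² + n/σ² = 1/22.8484 + 14/33.9889 = (σ² + n·σ₀²)/(σ₀²σ²) = 353.8665/(22.8484·33.9889); posterior variance σₙ² = σ₀²σ²/(σ² + n·σ₀²) = 22.8484·33.9889/353.8665 = 2.194590.
Predictive variance for one new observation = σₙ² + σ² = 22.8484·33.9889/353.8665 + 33.9889 = σ²·(σ₀² + 353.8665)/353.8665 = 33.9889·376.7149/353.8665 = 36.183490; SD = √(33.9889·376.7149/353.8665) = 6.0153.

6.0153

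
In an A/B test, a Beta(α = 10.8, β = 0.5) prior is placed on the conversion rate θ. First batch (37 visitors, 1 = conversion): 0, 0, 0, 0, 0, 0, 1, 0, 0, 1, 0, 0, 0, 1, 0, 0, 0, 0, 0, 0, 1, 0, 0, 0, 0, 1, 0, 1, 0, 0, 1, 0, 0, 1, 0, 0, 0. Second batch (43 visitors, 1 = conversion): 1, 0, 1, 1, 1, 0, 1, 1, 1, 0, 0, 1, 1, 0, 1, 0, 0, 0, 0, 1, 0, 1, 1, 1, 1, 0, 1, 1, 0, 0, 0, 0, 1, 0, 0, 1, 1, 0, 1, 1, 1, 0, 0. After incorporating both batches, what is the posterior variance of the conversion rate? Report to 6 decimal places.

The Beta prior is conjugate to a Binomial/Bernoulli likelihood; the update adds successes to α and failures to β.
After batch 1: Beta(10.8+8, 0.5+29) = Beta(18.8, 29.5).
After batch 2: Beta(18.8+23, 29.5+20) = Beta(41.8, 49.5).
Var = αβ/((α+β)²(α+β+1)) = 41.8·49.5/(91.3²·92.3) = 0.002689.

0.002689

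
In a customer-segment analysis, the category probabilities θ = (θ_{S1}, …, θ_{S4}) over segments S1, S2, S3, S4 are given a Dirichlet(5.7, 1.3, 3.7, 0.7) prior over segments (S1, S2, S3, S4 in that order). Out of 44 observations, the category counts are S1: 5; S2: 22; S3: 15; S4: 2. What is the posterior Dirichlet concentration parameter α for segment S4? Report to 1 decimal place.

2.7

The Dirichlet prior is conjugate to the Multinomial likelihood: each posterior αⱼ = prior αⱼ + observed count nⱼ.
Posterior concentration: (10.7, 23.3, 18.7, 2.7), total = 55.4.
α_{S4} = 0.7 + 2 = 2.7.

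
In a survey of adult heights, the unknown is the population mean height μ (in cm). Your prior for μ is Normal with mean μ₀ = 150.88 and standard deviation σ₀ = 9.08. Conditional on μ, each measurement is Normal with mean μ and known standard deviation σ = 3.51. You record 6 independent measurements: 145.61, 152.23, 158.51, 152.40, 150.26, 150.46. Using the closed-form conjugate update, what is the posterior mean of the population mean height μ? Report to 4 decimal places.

For Normal data with known variance σ², a Normal(μ₀, σ₀²) prior on μ is conjugate. Posterior precision = 1/σ₀² + n/σ²; posterior mean is the precision-weighted average of μ₀ and x̄.
Σxᵢ = 145.61 + 152.23 + 158.51 + 152.40 + 150.26 + 150.46 = 909.47, so n·x̄ = 909.47.
σ₀² = 9.08² = 82.4464, σ² = 3.51² = 12.3201; σ² + n·σ₀² = 12.3201 + 6·82.4464 = 506.9985.
Posterior mean = (μ₀/σ₀² + n·x̄/σ²)/(1/σ₀² + n/σ²) = (σ²·μ₀ + σ₀²·n·x̄)/(σ² + n·σ₀²) = (12.3201·150.88 + 82.4464·909.47)/506.9985 = 76841.384096/506.9985 = 151.5614.

151.5614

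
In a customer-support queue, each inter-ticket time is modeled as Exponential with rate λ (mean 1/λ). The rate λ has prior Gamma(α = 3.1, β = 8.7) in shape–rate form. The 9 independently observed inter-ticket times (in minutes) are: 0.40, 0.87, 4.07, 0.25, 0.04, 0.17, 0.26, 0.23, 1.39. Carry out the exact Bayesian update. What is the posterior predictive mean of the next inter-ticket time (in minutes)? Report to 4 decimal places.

With a Gamma(shape α, rate β) prior on the exponential rate λ, the posterior after n observations with total T = Σxᵢ is Gamma(α+n, β+T).
Sum of observations T = 7.68 minutes; n = 9.
Posterior: Gamma(3.1+9, 8.7+7.68) = Gamma(12.1, 16.38).
The predictive distribution for the next observation is Lomax; its mean is β/(α−1) = 16.38/11.1 = 1.4757.

1.4757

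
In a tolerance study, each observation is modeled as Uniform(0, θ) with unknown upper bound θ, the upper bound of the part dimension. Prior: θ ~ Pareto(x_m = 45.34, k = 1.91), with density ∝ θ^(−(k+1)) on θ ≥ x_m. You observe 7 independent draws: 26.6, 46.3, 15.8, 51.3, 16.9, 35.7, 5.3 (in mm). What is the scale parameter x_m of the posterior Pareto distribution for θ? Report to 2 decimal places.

51.30

A Pareto(scale x_m, shape k) prior on the upper bound θ of Uniform(0, θ) is conjugate: posterior is Pareto(max(x_m, max xᵢ), k + n).
Sample maximum = 51.3; prior scale x_m = 45.34 → posterior scale = max = 51.30.
Posterior shape = 1.91 + 7 = 8.91.
Posterior scale x_m = 51.30.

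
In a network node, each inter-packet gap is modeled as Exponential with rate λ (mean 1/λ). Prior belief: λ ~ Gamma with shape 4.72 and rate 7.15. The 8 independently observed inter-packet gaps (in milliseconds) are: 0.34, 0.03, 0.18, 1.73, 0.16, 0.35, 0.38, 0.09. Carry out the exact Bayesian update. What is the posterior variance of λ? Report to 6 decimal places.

With a Gamma(shape α, rate β) prior on the exponential rate λ, the posterior after n observations with total T = Σxᵢ is Gamma(α+n, β+T).
Sum of observations T = 3.26 milliseconds; n = 8.
Posterior: Gamma(4.72+8, 7.15+3.26) = Gamma(12.72, 10.41).
Var = α/β² = 0.117378.

0.117378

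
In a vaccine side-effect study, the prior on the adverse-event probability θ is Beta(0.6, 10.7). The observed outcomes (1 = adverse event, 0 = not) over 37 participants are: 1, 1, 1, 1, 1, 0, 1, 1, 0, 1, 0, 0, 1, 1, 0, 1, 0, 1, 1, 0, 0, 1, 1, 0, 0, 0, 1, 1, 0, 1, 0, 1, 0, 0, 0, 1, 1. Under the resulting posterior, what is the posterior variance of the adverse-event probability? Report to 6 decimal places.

0.005014

The Beta prior is conjugate to a Binomial/Bernoulli likelihood; the update adds successes to α and failures to β.
Posterior: Beta(α+k, β+n−k) = Beta(0.6+21, 10.7+16) = Beta(21.6, 26.7).
Var = αβ/((α+β)²(α+β+1)) = 21.6·26.7/(48.3²·49.3) = 0.005014.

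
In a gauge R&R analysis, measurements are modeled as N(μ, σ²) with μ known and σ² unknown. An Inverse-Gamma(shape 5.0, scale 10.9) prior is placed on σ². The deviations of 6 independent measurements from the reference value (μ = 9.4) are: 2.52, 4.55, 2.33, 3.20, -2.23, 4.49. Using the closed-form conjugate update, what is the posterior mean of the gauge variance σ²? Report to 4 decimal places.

6.4039

With known mean μ and an Inverse-Gamma(α, β) prior on σ², the Normal likelihood is conjugate: posterior is Inv-Gamma(α + n/2, β + Σ(xᵢ−μ)²/2).
Σ(xᵢ−μ)² = (2.52)² + (4.55)² + (2.33)² + (3.20)² + (-2.23)² + (4.49)² = 67.8548.
Posterior: Inv-Gamma(5.0 + 6/2, 10.9 + 67.8548/2) = Inv-Gamma(8.00, 44.82740).
E[σ²|data] = β/(α−1) = 44.82740/7.00 = 6.4039.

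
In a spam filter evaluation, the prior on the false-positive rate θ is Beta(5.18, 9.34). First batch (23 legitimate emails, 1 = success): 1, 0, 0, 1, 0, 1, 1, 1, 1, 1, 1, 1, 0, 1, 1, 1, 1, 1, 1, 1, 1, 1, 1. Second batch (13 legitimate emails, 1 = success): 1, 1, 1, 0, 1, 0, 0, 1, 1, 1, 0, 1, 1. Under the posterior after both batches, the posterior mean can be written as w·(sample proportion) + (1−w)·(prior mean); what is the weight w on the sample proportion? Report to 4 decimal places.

0.7126

The Beta prior is conjugate to a Binomial/Bernoulli likelihood; the update adds successes to α and failures to β.
Total number of legitimate emails: n = 23 + 13 = 36.
Posterior mean = (α₀+k)/(α₀+β₀+n) = [n/(α₀+β₀+n)]·(k/n) + [(α₀+β₀)/(α₀+β₀+n)]·α₀/(α₀+β₀), so only n and the prior enter the weight.
The weight on the data is w = n/(α₀+β₀+n) = 36/(5.18+9.34+36) = 36/50.52 = 0.7126.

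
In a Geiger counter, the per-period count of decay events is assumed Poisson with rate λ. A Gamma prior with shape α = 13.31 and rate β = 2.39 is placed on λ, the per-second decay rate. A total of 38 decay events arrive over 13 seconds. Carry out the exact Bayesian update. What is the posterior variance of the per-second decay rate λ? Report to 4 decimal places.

0.2166

With a Gamma(shape α, rate β) prior, the Poisson likelihood is conjugate: the posterior is Gamma(α + ΣXᵢ, β + n).
Posterior: Gamma(α+S, β+n) = Gamma(13.31+38, 2.39+13) = Gamma(51.31, 15.39).
Var = α/β² = 51.31/15.39² = 0.2166.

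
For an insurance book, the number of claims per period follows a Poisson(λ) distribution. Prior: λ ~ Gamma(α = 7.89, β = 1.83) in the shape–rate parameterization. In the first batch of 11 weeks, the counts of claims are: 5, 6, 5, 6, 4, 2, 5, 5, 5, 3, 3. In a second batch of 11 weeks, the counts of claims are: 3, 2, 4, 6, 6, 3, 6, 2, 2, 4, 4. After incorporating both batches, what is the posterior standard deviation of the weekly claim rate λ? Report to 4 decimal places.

0.4173

With a Gamma(shape α, rate β) prior, the Poisson likelihood is conjugate: the posterior is Gamma(α + ΣXᵢ, β + n).
Batch 1: sum of counts S = 49 over n = 11 weeks.
After batch 1: Gamma(α+S, β+n) = Gamma(7.89+49, 1.83+11) = Gamma(56.89, 12.83).
Batch 2: sum of counts S = 42 over n = 11 weeks.
After batch 2: Gamma(α+S, β+n) = Gamma(56.89+42, 12.83+11) = Gamma(98.89, 23.83).
SD = √α/β = √98.89/23.83 = 0.4173.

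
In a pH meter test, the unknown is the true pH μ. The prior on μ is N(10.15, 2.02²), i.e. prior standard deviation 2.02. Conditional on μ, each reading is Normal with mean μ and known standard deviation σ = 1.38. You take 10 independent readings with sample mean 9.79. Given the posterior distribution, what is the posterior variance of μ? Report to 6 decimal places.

0.181948

For Normal data with known variance σ², a Normal(μ₀, σ₀²) prior on μ is conjugate. Posterior precision = 1/σ₀² + n/σ²; posterior mean is the precision-weighted average of μ₀ and x̄.
σ₀² = 2.02² = 4.0804, σ² = 1.38² = 1.9044; σ² + n·σ₀² = 1.9044 + 10·4.0804 = 42.7084.
Posterior precision = 1/σ₀² + n/σ² = 1/4.0804 + 10/1.9044 = (σ² + n·σ₀²)/(σ₀²σ²) = 42.7084/(4.0804·1.9044); posterior variance σₙ² = σ₀²σ²/(σ² + n·σ₀²) = 4.0804·1.9044/42.7084 = 0.181948.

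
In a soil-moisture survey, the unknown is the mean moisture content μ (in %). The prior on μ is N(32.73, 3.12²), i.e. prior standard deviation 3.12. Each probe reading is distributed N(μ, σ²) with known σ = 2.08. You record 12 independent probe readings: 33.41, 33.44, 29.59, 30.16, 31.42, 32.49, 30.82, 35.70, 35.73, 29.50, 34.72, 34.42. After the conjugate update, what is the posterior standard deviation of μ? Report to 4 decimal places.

For Normal data with known variance σ², a Normal(μ₀, σ₀²) prior on μ is conjugate. Posterior precision = 1/σ₀² + n/σ²; posterior mean is the precision-weighted average of μ₀ and x̄.
σ₀² = 3.12² = 9.7344, σ² = 2.08² = 4.3264; σ² + n·σ₀² = 4.3264 + 12·9.7344 = 121.1392.
Posterior precision = 1/σ₀² + n/σ² = 1/9.7344 + 12/4.3264 = (σ² + n·σ₀²)/(σ₀²σ²) = 121.1392/(9.7344·4.3264); posterior variance σₙ² = σ₀²σ²/(σ² + n·σ₀²) = 9.7344·4.3264/121.1392 = 0.347657.
Posterior SD = √σₙ² = √(9.7344·4.3264/121.1392) = 0.5896.

0.5896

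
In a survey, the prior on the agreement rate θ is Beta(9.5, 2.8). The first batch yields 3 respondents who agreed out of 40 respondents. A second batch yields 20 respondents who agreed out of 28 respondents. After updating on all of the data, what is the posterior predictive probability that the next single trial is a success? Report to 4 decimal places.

The Beta prior is conjugate to a Binomial/Bernoulli likelihood; the update adds successes to α and failures to β.
After batch 1: Beta(9.5+3, 2.8+37) = Beta(12.5, 39.8).
After batch 2: Beta(12.5+20, 39.8+8) = Beta(32.5, 47.8).
For a single future Bernoulli trial, P(success | data) = α/(α+β) = 0.4047.

0.4047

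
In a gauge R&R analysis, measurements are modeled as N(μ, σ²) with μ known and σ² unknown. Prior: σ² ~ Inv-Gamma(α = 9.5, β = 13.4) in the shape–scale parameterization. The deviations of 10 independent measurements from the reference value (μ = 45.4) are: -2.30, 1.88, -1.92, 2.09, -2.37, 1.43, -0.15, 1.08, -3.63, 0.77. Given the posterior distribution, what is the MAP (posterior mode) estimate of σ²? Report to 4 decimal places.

2.1387

With known mean μ and an Inverse-Gamma(α, β) prior on σ², the Normal likelihood is conjugate: posterior is Inv-Gamma(α + n/2, β + Σ(xᵢ−μ)²/2).
Σ(xᵢ−μ)² = (-2.30)² + (1.88)² + (-1.92)² + (2.09)² + (-2.37)² + (1.43)² + (-0.15)² + (1.08)² + (-3.63)² + (0.77)² = 39.4994.
Posterior: Inv-Gamma(9.5 + 10/2, 13.4 + 39.4994/2) = Inv-Gamma(14.50, 33.14970).
Mode = β/(α+1) = 33.14970/15.50 = 2.1387.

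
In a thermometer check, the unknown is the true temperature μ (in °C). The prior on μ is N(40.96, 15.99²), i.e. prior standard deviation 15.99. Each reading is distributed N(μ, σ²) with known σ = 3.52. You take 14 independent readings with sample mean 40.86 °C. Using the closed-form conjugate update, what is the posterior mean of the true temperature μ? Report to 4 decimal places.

40.8603

For Normal data with known variance σ², a Normal(μ₀, σ₀²) prior on μ is conjugate. Posterior precision = 1/σ₀² + n/σ²; posterior mean is the precision-weighted average of μ₀ and x̄.
n·x̄ = 14·40.86 = 572.04.
σ₀² = 15.99² = 255.6801, σ² = 3.52² = 12.3904; σ² + n·σ₀² = 12.3904 + 14·255.6801 = 3591.9118.
Posterior mean = (μ₀/σ₀² + n·x̄/σ²)/(1/σ₀² + n/σ²) = (σ²·μ₀ + σ₀²·n·x̄)/(σ² + n·σ₀²) = (12.3904·40.96 + 255.6801·572.04)/3591.9118 = 146766.755188/3591.9118 = 40.8603.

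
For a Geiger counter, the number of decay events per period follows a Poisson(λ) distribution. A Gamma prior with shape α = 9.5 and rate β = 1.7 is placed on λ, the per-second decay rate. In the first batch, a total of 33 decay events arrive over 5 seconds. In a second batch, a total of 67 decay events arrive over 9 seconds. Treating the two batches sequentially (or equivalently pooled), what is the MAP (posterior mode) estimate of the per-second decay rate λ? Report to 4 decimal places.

With a Gamma(shape α, rate β) prior, the Poisson likelihood is conjugate: the posterior is Gamma(α + ΣXᵢ, β + n).
After batch 1: Gamma(α+S, β+n) = Gamma(9.5+33, 1.7+5) = Gamma(42.5, 6.7).
After batch 2: Gamma(α+S, β+n) = Gamma(42.5+67, 6.7+9) = Gamma(109.5, 15.7).
Mode of Gamma(α,β) for α≥1 is (α−1)/β = 108.5/15.7 = 6.9108.

6.9108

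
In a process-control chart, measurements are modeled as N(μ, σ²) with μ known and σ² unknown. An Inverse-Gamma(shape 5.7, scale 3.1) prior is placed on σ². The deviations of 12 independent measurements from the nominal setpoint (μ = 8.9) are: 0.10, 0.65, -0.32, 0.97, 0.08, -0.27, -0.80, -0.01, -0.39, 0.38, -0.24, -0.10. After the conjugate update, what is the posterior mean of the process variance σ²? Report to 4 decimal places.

0.4093

With known mean μ and an Inverse-Gamma(α, β) prior on σ², the Normal likelihood is conjugate: posterior is Inv-Gamma(α + n/2, β + Σ(xᵢ−μ)²/2).
Σ(xᵢ−μ)² = (0.10)² + (0.65)² + (-0.32)² + (0.97)² + (0.08)² + (-0.27)² + (-0.80)² + (-0.01)² + (-0.39)² + (0.38)² + (-0.24)² + (-0.10)² = 2.5593.
Posterior: Inv-Gamma(5.7 + 12/2, 3.1 + 2.5593/2) = Inv-Gamma(11.70, 4.37965).
E[σ²|data] = β/(α−1) = 4.37965/10.70 = 0.4093.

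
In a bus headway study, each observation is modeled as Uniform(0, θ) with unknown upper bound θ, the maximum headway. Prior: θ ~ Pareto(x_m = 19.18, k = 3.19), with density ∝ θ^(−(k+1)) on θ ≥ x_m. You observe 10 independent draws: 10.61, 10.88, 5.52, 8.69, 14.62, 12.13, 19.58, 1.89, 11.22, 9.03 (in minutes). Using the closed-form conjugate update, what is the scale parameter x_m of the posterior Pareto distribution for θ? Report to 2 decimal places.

19.58

A Pareto(scale x_m, shape k) prior on the upper bound θ of Uniform(0, θ) is conjugate: posterior is Pareto(max(x_m, max xᵢ), k + n).
Sample maximum = 19.58; prior scale x_m = 19.18 → posterior scale = max = 19.58.
Posterior shape = 3.19 + 10 = 13.19.
Posterior scale x_m = 19.58.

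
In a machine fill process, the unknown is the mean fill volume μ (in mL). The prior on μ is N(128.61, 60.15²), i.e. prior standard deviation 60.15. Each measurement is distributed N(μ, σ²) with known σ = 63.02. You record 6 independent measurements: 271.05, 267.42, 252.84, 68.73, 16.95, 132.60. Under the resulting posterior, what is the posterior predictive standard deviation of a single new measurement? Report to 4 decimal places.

67.3132

For Normal data with known variance σ², a Normal(μ₀, σ₀²) prior on μ is conjugate. Posterior precision = 1/σ₀² + n/σ²; posterior mean is the precision-weighted average of μ₀ and x̄.
σ₀² = 60.15² = 3618.0225, σ² = 63.02² = 3971.5204; σ² + n·σ₀² = 3971.5204 + 6·3618.0225 = 25679.6554.
Posterior precision = 1/σ₀² + n/σ² = 1/3618.0225 + 6/3971.5204 = (σ² + n·σ₀²)/(σ₀²σ²) = 25679.6554/(3618.0225·3971.5204); posterior variance σₙ² = σ₀²σ²/(σ² + n·σ₀²) = 3618.0225·3971.5204/25679.6554 = 559.549961.
Predictive variance for one new observation = σₙ² + σ² = 3618.0225·3971.5204/25679.6554 + 3971.5204 = σ²·(σ₀² + 25679.6554)/25679.6554 = 3971.5204·29297.6779/25679.6554 = 4531.070361; SD = √(3971.5204·29297.6779/25679.6554) = 67.3132.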